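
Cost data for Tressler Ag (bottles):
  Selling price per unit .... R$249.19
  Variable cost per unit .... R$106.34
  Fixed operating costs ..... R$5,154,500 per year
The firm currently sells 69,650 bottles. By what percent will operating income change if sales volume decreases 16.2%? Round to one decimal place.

-33.6%

Contribution at this volume is 69,650 × R$142.85 = R$9,949,502.50.
Operating income = contribution − fixed costs = R$9,949,502.50 − R$5,154,500 = R$4,795,002.50.
Degree of operating leverage = R$9,949,502.50 / R$4,795,002.50 = 2.0750.
So EBIT moves 2.0750 × (-16.2%) = -33.6%.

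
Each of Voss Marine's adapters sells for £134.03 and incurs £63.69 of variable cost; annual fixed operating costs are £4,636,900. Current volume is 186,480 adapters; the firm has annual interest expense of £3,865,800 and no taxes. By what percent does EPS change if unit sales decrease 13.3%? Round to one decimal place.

-37.8%

At 186,480 units, contribution = 186,480 × £70.34 = £13,117,003.20.
Subtracting fixed costs: EBIT = £13,117,003.20 − £4,636,900 = £8,480,103.20.
After interest of £3,865,800.00, pre-tax earnings = £4,614,303.20.
Degree of combined leverage = contribution ÷ (EBIT − I) = £13,117,003.20 ÷ £4,614,303.20 = 2.8427.
%ΔEPS = DCL × %ΔSales = 2.8427 × -13.3% = -37.8%.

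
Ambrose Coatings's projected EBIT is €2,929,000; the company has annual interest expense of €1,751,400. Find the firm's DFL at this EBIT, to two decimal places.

Interest = €1,751,400.00.
DFL = EBIT ÷ (EBIT − I) = €2,929,000 ÷ (€2,929,000 − €1,751,400.00) = €2,929,000 ÷ €1,177,600.00 = 2.4873.

2.49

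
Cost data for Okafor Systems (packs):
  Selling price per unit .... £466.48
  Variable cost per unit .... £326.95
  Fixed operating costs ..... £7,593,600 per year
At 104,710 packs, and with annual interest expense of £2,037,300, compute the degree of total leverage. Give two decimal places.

At 104,710 units, contribution = 104,710 × £139.53 = £14,610,186.30.
Subtracting fixed costs: EBIT = £14,610,186.30 − £7,593,600 = £7,016,586.30. Interest = £2,037,300.00, so EBIT − I = £4,979,286.30.
DCL = contribution ÷ (EBIT − I) = £14,610,186.30 ÷ £4,979,286.30 = 2.9342.

2.93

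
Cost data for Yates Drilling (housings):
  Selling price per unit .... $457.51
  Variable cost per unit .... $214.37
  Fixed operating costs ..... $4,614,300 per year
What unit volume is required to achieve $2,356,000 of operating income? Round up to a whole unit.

28,668 housings

Unit CM = price − variable cost = $457.51 − $214.37 = $243.14.
Units = (FC + target) / CM = ($4,614,300 + $2,356,000) / $243.14 = 28,667.85, so 28,668 housings.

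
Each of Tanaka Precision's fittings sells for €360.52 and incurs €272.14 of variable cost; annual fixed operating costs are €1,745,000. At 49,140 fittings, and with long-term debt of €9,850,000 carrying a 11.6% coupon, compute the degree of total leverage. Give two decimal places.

2.98

At 49,140 units, contribution = 49,140 × €88.38 = €4,342,993.20.
Subtracting fixed costs: EBIT = €4,342,993.20 − €1,745,000 = €2,597,993.20. Interest = €1,142,600.00, so EBIT − I = €1,455,393.20.
DCL = contribution ÷ (EBIT − I) = €4,342,993.20 ÷ €1,455,393.20 = 2.9841.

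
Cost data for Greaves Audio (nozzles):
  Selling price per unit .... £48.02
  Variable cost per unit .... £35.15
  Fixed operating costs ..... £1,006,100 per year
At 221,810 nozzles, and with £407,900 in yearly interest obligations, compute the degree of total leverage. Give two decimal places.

1.98

At 221,810 units, contribution = 221,810 × £12.87 = £2,854,694.70.
Operating income = contribution − fixed costs = £2,854,694.70 − £1,006,100 = £1,848,594.70. Interest = £407,900.00, so EBIT − I = £1,440,694.70.
DCL = contribution ÷ (EBIT − I) = £2,854,694.70 ÷ £1,440,694.70 = 1.9815.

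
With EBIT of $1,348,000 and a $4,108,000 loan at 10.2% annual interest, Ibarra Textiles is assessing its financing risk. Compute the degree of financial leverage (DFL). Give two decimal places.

1.45

Annual interest charges come to $419,016.00.
Degree of financial leverage = EBIT / (EBIT − interest) = $1,348,000 / $928,984.00 = 1.4510.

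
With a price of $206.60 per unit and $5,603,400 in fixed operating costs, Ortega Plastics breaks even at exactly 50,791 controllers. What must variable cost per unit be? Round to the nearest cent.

Contribution per unit must be FC / Q = $5,603,400 / 50,791 = $110.3227.
Hence VC = price − CM = $206.60 − $110.3227 = $96.28.

$96.28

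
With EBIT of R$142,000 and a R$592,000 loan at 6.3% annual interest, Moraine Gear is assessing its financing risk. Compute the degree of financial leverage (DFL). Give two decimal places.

1.36

Annual interest charges come to R$37,296.00.
DFL = EBIT ÷ (EBIT − I) = R$142,000 ÷ (R$142,000 − R$37,296.00) = R$142,000 ÷ R$104,704.00 = 1.3562.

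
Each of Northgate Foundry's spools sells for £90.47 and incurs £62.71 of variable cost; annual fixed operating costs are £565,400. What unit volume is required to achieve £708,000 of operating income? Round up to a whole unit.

45,872 spools

Unit CM = price − variable cost = £90.47 − £62.71 = £27.76.
Need Q such that Q × £27.76 − £565,400 = £708,000, i.e. Q = £1,273,400 / £27.76 = 45,871.76 → 45,872.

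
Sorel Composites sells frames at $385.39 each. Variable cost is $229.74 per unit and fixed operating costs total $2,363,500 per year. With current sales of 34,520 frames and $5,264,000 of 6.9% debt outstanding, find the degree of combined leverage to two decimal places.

2.03

Contribution at this volume is 34,520 × $155.65 = $5,373,038.00.
EBIT = $5,373,038.00 − $2,363,500 = $3,009,538.00. Interest = $363,216.00.
DOL = $5,373,038.00 ÷ $3,009,538.00 = 1.7853; DFL = $3,009,538.00 ÷ $2,646,322.00 = 1.1373.
DCL = DOL × DFL = 1.7853 × 1.1373 = 2.0304.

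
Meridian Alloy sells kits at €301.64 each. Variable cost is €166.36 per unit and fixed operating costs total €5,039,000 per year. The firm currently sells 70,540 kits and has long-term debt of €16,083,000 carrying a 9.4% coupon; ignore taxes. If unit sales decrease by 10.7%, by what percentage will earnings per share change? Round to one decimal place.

Contribution at this volume is 70,540 × €135.28 = €9,542,651.20.
Subtracting fixed costs: EBIT = €9,542,651.20 − €5,039,000 = €4,503,651.20.
Interest = €1,511,802.00, so EBIT − I = €2,991,849.20.
Degree of combined leverage = contribution ÷ (EBIT − I) = €9,542,651.20 ÷ €2,991,849.20 = 3.1895.
EPS therefore changes by 3.1895 × (-10.7%) = -34.1%.

-34.1%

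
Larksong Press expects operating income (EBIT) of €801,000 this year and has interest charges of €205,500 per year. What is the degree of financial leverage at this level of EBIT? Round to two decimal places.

Interest = €205,500.00.
Degree of financial leverage = EBIT / (EBIT − interest) = €801,000 / €595,500.00 = 1.3451.

1.35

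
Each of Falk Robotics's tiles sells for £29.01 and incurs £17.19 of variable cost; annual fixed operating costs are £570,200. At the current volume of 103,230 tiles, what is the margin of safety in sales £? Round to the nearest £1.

Contribution margin per unit = £29.01 − £17.19 = £11.82. Break-even units = £570,200 ÷ £11.82 = 48,240.27; break-even revenue = 48,240.27 × £29.01 = £1,399,450.25.
Actual sales revenue = 103,230 × £29.01 = £2,994,702.30.
Margin of safety = £2,994,702.30 − £1,399,450.25 = £1,595,252.

£1,595,252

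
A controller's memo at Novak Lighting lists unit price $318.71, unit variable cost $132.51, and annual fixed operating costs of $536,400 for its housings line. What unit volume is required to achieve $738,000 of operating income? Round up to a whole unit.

Contribution margin per unit = $318.71 − $132.51 = $186.20.
Units = (FC + target) / CM = ($536,400 + $738,000) / $186.20 = 6,844.25, so 6,845 housings.

6,845 housings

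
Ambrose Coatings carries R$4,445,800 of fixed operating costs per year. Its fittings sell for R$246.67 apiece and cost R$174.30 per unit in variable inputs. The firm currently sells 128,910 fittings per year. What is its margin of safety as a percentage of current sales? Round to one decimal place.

52.3%

Each unit contributes R$246.67 − R$174.30 = R$72.37. Break-even units = R$4,445,800 ÷ R$72.37 = 61,431.53; break-even revenue = 61,431.53 × R$246.67 = R$15,153,316.10.
Current sales = 128,910 × R$246.67 = R$31,798,229.70.
Margin of safety = (R$31,798,229.70 − R$15,153,316.10) ÷ R$31,798,229.70 = 52.3%.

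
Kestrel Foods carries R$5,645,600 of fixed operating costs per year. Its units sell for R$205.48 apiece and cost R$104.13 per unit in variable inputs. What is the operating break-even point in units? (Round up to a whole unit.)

55,704 units

Each unit contributes R$205.48 − R$104.13 = R$101.35.
Units to break even: R$5,645,600 ÷ R$101.35 = 55,704.00, rounded up to 55,704.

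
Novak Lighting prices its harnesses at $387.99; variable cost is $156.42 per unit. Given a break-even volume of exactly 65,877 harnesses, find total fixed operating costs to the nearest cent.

Contribution margin per unit = $387.99 − $156.42 = $231.57.
Fixed costs = break-even units × CM = 65,877 × $231.57 = $15,255,136.89.

$15,255,136.89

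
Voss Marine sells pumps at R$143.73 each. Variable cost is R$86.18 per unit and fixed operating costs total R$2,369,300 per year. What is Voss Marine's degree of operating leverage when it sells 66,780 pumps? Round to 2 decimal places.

Contribution at this volume is 66,780 × R$57.55 = R$3,843,189.00.
Subtracting fixed costs: EBIT = R$3,843,189.00 − R$2,369,300 = R$1,473,889.00.
Degree of operating leverage = R$3,843,189.00 / R$1,473,889.00 = 2.6075.

2.61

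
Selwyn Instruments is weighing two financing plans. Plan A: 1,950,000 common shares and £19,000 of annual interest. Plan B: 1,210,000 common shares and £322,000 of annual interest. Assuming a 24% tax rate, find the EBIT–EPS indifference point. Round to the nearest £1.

£817,446

Set EPS_A = EPS_B: (EBIT − £19,000)(1 − 0.24) ÷ 1,950,000 = (EBIT − £322,000)(1 − 0.24) ÷ 1,210,000.
The (1 − t) factor cancels: (EBIT − 19,000) × 1,210,000 = (EBIT − 322,000) × 1,950,000.
Solving, EBIT = (322,000·1,950,000 − 19,000·1,210,000) / (1,950,000 − 1,210,000) = 604,910,000,000 / 740,000 = 817,445.95.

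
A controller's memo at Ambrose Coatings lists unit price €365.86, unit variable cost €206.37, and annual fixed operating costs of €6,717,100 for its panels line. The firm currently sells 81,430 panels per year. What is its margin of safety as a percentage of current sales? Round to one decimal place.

Unit CM = price − variable cost = €365.86 − €206.37 = €159.49. Break-even units = €6,717,100 ÷ €159.49 = 42,116.12; break-even revenue = 42,116.12 × €365.86 = €15,408,603.71.
Actual sales revenue = 81,430 × €365.86 = €29,791,979.80.
Margin of safety = (€29,791,979.80 − €15,408,603.71) ÷ €29,791,979.80 = 48.3%.

48.3%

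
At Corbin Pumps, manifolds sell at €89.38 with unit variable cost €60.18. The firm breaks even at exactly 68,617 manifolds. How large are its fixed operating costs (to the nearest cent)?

€2,003,616.40

Each unit contributes €89.38 − €60.18 = €29.20.
Since BE = FC / CM, FC = 68,617 × €29.20 = €2,003,616.40.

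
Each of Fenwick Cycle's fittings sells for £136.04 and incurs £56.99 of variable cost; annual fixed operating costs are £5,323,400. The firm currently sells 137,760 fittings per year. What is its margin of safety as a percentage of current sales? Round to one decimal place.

51.1%

Each unit contributes £136.04 − £56.99 = £79.05. Break-even units = £5,323,400 ÷ £79.05 = 67,342.19; break-even revenue = 67,342.19 × £136.04 = £9,161,231.32.
Current sales = 137,760 × £136.04 = £18,740,870.40.
Margin of safety = (£18,740,870.40 − £9,161,231.32) ÷ £18,740,870.40 = 51.1%.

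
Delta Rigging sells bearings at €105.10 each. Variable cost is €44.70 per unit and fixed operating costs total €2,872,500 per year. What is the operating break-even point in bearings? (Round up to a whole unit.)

47,558 bearings

Each unit contributes €105.10 − €44.70 = €60.40.
Break-even volume = fixed costs ÷ CM per unit = €2,872,500 ÷ €60.40 = 47,557.95, so 47,558 bearings.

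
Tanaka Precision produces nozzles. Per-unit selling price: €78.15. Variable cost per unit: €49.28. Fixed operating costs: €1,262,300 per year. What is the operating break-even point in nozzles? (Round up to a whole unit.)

Each unit contributes €78.15 − €49.28 = €28.87.
Break-even volume = fixed costs ÷ CM per unit = €1,262,300 ÷ €28.87 = 43,723.59, so 43,724 nozzles.

43,724 nozzles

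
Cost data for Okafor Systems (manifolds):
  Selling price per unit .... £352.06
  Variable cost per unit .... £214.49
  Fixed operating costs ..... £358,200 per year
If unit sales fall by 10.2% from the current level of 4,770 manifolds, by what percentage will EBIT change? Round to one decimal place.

Total contribution margin = 4,770 × £137.57 = £656,208.90.
Subtracting fixed costs: EBIT = £656,208.90 − £358,200 = £298,008.90.
DOL = contribution ÷ EBIT = £656,208.90 ÷ £298,008.90 = 2.2020.
So EBIT moves 2.2020 × (-10.2%) = -22.5%.

-22.5%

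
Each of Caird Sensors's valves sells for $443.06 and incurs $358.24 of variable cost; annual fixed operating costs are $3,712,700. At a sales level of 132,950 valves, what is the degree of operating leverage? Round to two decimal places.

1.49

Contribution at this volume is 132,950 × $84.82 = $11,276,819.00.
EBIT = $11,276,819.00 − $3,712,700 = $7,564,119.00.
DOL = contribution ÷ EBIT = $11,276,819.00 ÷ $7,564,119.00 = 1.4908.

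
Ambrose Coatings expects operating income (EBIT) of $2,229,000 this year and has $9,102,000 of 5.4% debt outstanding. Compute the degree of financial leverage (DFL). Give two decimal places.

1.28

Interest = $491,508.00.
DFL = EBIT ÷ (EBIT − I) = $2,229,000 ÷ ($2,229,000 − $491,508.00) = $2,229,000 ÷ $1,737,492.00 = 1.2829.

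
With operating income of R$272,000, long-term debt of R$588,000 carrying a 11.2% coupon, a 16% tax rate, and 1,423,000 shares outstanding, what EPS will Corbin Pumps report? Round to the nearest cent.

Pre-tax income = R$272,000 − R$65,856.00 = R$206,144.00.
After tax at 16%: net income = R$206,144.00 × 0.84 = R$173,160.96.
Per share: R$173,160.96 / 1,423,000 shares = R$0.12.

R$0.12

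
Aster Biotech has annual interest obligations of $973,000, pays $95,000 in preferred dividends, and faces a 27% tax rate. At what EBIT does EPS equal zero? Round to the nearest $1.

$1,103,137

Preferred dividends are paid after tax, so their pre-tax equivalent is $95,000 ÷ (1 − 0.27) = $130,136.99.
Financial break-even EBIT = interest + D_p ÷ (1 − t) = $973,000 + $130,136.99 = $1,103,136.99.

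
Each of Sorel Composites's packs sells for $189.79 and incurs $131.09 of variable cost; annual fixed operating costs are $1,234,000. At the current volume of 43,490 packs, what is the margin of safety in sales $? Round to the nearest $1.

$4,264,174

Unit CM = price − variable cost = $189.79 − $131.09 = $58.70. Break-even units = $1,234,000 ÷ $58.70 = 21,022.15; break-even revenue = 21,022.15 × $189.79 = $3,989,793.19.
Current sales = 43,490 × $189.79 = $8,253,967.10.
Margin of safety = $8,253,967.10 − $3,989,793.19 = $4,264,174.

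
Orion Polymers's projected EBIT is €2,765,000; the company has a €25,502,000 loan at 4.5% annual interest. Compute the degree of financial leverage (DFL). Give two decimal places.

Interest = €1,147,590.00.
Degree of financial leverage = EBIT / (EBIT − interest) = €2,765,000 / €1,617,410.00 = 1.7095.

1.71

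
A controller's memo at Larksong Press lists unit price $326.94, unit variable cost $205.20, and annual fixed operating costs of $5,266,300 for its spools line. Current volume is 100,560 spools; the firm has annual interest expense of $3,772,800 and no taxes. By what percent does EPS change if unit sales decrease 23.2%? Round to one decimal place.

Contribution at this volume is 100,560 × $121.74 = $12,242,174.40.
Operating income = contribution − fixed costs = $12,242,174.40 − $5,266,300 = $6,975,874.40.
After interest of $3,772,800.00, pre-tax earnings = $3,203,074.40.
DCL = total CM / (EBIT − I) = $12,242,174.40 / $3,203,074.40 = 3.8220.
%ΔEPS = DCL × %ΔSales = 3.8220 × -23.2% = -88.7%.

-88.7%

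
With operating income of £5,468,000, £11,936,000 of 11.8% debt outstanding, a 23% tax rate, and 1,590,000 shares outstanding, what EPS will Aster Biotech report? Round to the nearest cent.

£1.97

Pre-tax income = £5,468,000 − £1,408,448.00 = £4,059,552.00.
Net income = £4,059,552.00 × (1 − 0.23) = £3,125,855.04.
EPS = £3,125,855.04 ÷ 1,590,000 = £1.97.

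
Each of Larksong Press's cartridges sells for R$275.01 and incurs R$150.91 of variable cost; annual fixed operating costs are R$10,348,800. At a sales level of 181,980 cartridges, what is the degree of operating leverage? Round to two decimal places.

At 181,980 units, contribution = 181,980 × R$124.10 = R$22,583,718.00.
Subtracting fixed costs: EBIT = R$22,583,718.00 − R$10,348,800 = R$12,234,918.00.
So DOL = total CM / EBIT = R$22,583,718.00 / R$12,234,918.00 = 1.8458.

1.85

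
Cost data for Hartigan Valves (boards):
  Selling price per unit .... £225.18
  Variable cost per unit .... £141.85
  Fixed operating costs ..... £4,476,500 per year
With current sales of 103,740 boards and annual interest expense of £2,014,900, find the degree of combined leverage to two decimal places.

4.01

Contribution at this volume is 103,740 × £83.33 = £8,644,654.20.
EBIT = £8,644,654.20 − £4,476,500 = £4,168,154.20. Interest = £2,014,900.00, so EBIT − I = £2,153,254.20.
DCL = contribution ÷ (EBIT − I) = £8,644,654.20 ÷ £2,153,254.20 = 4.0147.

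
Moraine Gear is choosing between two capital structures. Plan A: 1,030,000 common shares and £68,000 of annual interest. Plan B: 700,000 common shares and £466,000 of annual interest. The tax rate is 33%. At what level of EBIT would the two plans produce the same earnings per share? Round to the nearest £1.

At indifference, (EBIT − 68,000)(1 − t)/1,030,000 = (EBIT − 466,000)(1 − t)/700,000.
Cancelling (1 − t) and cross-multiplying: 700,000·(EBIT − 68,000) = 1,030,000·(EBIT − 466,000).
Solving, EBIT = (466,000·1,030,000 − 68,000·700,000) / (1,030,000 − 700,000) = 432,380,000,000 / 330,000 = 1,310,242.42.

£1,310,242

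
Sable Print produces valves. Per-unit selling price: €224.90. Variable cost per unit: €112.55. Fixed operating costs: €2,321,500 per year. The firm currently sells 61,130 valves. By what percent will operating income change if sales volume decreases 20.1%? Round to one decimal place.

-30.4%

Contribution at this volume is 61,130 × €112.35 = €6,867,955.50.
Subtracting fixed costs: EBIT = €6,867,955.50 − €2,321,500 = €4,546,455.50.
So DOL = total CM / EBIT = €6,867,955.50 / €4,546,455.50 = 1.5106.
Operating income changes by 1.5106 × -20.1% = -30.4%.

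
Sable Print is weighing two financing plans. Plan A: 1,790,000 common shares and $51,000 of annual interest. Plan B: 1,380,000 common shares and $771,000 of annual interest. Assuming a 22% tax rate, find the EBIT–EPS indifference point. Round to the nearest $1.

Set EPS_A = EPS_B: (EBIT − $51,000)(1 − 0.22) ÷ 1,790,000 = (EBIT − $771,000)(1 − 0.22) ÷ 1,380,000.
Cancelling (1 − t) and cross-multiplying: 1,380,000·(EBIT − 51,000) = 1,790,000·(EBIT − 771,000).
Solving, EBIT = (771,000·1,790,000 − 51,000·1,380,000) / (1,790,000 − 1,380,000) = 1,309,710,000,000 / 410,000 = 3,194,414.63.

$3,194,415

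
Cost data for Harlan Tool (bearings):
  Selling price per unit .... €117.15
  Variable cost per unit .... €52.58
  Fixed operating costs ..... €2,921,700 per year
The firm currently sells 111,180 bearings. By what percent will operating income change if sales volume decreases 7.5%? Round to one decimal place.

Contribution at this volume is 111,180 × €64.57 = €7,178,892.60.
Subtracting fixed costs: EBIT = €7,178,892.60 − €2,921,700 = €4,257,192.60.
Degree of operating leverage = €7,178,892.60 / €4,257,192.60 = 1.6863.
Operating income changes by 1.6863 × -7.5% = -12.6%.

-12.6%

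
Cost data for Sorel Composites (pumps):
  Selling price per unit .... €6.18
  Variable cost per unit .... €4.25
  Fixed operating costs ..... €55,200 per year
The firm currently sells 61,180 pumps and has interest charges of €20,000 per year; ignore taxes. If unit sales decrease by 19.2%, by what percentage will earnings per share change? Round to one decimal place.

At 61,180 units, contribution = 61,180 × €1.93 = €118,077.40.
Subtracting fixed costs: EBIT = €118,077.40 − €55,200 = €62,877.40.
Interest = €20,000.00, so EBIT − I = €42,877.40.
DCL = total CM / (EBIT − I) = €118,077.40 / €42,877.40 = 2.7538.
%ΔEPS = DCL × %ΔSales = 2.7538 × -19.2% = -52.9%.

-52.9%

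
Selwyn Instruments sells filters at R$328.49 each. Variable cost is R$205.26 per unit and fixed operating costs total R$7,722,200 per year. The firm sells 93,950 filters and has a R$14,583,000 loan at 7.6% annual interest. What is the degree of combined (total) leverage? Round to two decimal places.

4.21

At 93,950 units, contribution = 93,950 × R$123.23 = R$11,577,458.50.
Operating income = contribution − fixed costs = R$11,577,458.50 − R$7,722,200 = R$3,855,258.50. Interest = R$1,108,308.00.
DOL = R$11,577,458.50 ÷ R$3,855,258.50 = 3.0030; DFL = R$3,855,258.50 ÷ R$2,746,950.50 = 1.4035.
Combined leverage = 3.0030 × 1.4035 = 4.2147.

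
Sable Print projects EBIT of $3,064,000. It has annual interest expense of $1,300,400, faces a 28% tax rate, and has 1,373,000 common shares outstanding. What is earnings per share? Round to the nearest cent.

Pre-tax income = $3,064,000 − $1,300,400.00 = $1,763,600.00.
Net income = $1,763,600.00 × (1 − 0.28) = $1,269,792.00.
EPS = $1,269,792.00 ÷ 1,373,000 = $0.92.

$0.92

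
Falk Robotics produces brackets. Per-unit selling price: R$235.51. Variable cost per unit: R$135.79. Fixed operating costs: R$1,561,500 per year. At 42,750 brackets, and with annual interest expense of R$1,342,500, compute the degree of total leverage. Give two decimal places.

3.14

Contribution at this volume is 42,750 × R$99.72 = R$4,263,030.00.
Operating income = contribution − fixed costs = R$4,263,030.00 − R$1,561,500 = R$2,701,530.00. Interest = R$1,342,500.00.
DOL = R$4,263,030.00 ÷ R$2,701,530.00 = 1.5780; DFL = R$2,701,530.00 ÷ R$1,359,030.00 = 1.9878.
DCL = DOL × DFL = 1.5780 × 1.9878 = 3.1367.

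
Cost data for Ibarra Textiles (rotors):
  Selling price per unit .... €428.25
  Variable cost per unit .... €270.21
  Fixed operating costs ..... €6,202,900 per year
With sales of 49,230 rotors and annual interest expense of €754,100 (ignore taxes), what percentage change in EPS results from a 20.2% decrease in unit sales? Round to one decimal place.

Contribution at this volume is 49,230 × €158.04 = €7,780,309.20.
EBIT = €7,780,309.20 − €6,202,900 = €1,577,409.20.
After interest of €754,100.00, pre-tax earnings = €823,309.20.
DCL = total CM / (EBIT − I) = €7,780,309.20 / €823,309.20 = 9.4500.
%ΔEPS = DCL × %ΔSales = 9.4500 × -20.2% = -190.9%.

-190.9%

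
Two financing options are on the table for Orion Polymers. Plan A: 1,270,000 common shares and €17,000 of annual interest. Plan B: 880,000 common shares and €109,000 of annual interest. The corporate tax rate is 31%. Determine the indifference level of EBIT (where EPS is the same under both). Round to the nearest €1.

€316,590

Set EPS_A = EPS_B: (EBIT − €17,000)(1 − 0.31) ÷ 1,270,000 = (EBIT − €109,000)(1 − 0.31) ÷ 880,000.
Cancelling (1 − t) and cross-multiplying: 880,000·(EBIT − 17,000) = 1,270,000·(EBIT − 109,000).
Solving, EBIT = (109,000·1,270,000 − 17,000·880,000) / (1,270,000 − 880,000) = 123,470,000,000 / 390,000 = 316,589.74.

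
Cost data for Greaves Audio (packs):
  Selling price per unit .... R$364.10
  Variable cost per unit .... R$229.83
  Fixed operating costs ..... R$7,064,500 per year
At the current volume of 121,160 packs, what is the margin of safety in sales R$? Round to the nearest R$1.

Unit CM = price − variable cost = R$364.10 − R$229.83 = R$134.27. Break-even units = R$7,064,500 ÷ R$134.27 = 52,614.14; break-even revenue = 52,614.14 × R$364.10 = R$19,156,806.81.
Actual sales revenue = 121,160 × R$364.10 = R$44,114,356.00.
Margin of safety = R$44,114,356.00 − R$19,156,806.81 = R$24,957,549.

R$24,957,549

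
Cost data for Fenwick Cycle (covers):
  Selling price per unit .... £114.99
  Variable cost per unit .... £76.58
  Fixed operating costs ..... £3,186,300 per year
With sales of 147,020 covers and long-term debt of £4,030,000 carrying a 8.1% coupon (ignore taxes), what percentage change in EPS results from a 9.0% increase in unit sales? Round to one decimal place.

+23.8%

Total contribution margin = 147,020 × £38.41 = £5,647,038.20.
EBIT = £5,647,038.20 − £3,186,300 = £2,460,738.20.
Interest = £326,430.00, so EBIT − I = £2,134,308.20.
DCL = total CM / (EBIT − I) = £5,647,038.20 / £2,134,308.20 = 2.6458.
EPS therefore changes by 2.6458 × (+9.0%) = +23.8%.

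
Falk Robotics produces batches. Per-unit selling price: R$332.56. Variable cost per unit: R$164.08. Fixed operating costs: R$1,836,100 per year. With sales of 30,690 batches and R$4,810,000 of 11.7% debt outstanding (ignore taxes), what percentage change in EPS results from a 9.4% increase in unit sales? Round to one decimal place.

Total contribution margin = 30,690 × R$168.48 = R$5,170,651.20.
EBIT = R$5,170,651.20 − R$1,836,100 = R$3,334,551.20.
After interest of R$562,770.00, pre-tax earnings = R$2,771,781.20.
Degree of combined leverage = contribution ÷ (EBIT − I) = R$5,170,651.20 ÷ R$2,771,781.20 = 1.8655.
EPS therefore changes by 1.8655 × (+9.4%) = +17.5%.

+17.5%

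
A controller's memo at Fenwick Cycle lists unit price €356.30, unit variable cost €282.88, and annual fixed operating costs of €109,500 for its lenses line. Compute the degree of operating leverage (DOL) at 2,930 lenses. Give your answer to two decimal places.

2.04

Contribution at this volume is 2,930 × €73.42 = €215,120.60.
Subtracting fixed costs: EBIT = €215,120.60 − €109,500 = €105,620.60.
So DOL = total CM / EBIT = €215,120.60 / €105,620.60 = 2.0367.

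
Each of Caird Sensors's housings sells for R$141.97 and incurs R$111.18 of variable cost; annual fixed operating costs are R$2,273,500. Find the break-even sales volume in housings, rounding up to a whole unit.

73,839 housings

Contribution margin per unit = R$141.97 − R$111.18 = R$30.79.
Break-even volume = fixed costs ÷ CM per unit = R$2,273,500 ÷ R$30.79 = 73,838.91, so 73,839 housings.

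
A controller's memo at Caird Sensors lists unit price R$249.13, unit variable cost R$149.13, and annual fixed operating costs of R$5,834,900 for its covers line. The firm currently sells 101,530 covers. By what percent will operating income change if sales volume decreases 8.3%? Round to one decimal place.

-19.5%

At 101,530 units, contribution = 101,530 × R$100.00 = R$10,153,000.00.
Operating income = contribution − fixed costs = R$10,153,000.00 − R$5,834,900 = R$4,318,100.00.
DOL = contribution ÷ EBIT = R$10,153,000.00 ÷ R$4,318,100.00 = 2.3513.
Operating income changes by 2.3513 × -8.3% = -19.5%.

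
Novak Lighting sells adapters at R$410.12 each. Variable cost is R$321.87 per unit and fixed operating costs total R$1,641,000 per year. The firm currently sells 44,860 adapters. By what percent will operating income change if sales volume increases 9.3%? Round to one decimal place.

+15.9%

At 44,860 units, contribution = 44,860 × R$88.25 = R$3,958,895.00.
Subtracting fixed costs: EBIT = R$3,958,895.00 − R$1,641,000 = R$2,317,895.00.
DOL = contribution ÷ EBIT = R$3,958,895.00 ÷ R$2,317,895.00 = 1.7080.
%ΔEBIT = DOL × %ΔSales = 1.7080 × +9.3% = +15.9%.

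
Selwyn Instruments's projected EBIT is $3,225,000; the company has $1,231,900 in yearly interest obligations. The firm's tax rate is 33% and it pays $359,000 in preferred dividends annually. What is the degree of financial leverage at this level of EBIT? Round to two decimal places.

Interest = $1,231,900.00.
Preferred dividends grossed up pre-tax: $359,000 / (1 − 0.33) = $535,820.90.
DFL = EBIT ÷ [EBIT − I − D_p/(1−t)] = $3,225,000 ÷ [$3,225,000 − $1,231,900.00 − $535,820.90] = $3,225,000 ÷ $1,457,279.10 = 2.2130.

2.21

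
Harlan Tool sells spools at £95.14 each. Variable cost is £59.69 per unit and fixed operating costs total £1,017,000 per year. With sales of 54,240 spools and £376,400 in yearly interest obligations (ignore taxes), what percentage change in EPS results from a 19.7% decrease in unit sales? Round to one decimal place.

At 54,240 units, contribution = 54,240 × £35.45 = £1,922,808.00.
EBIT = £1,922,808.00 − £1,017,000 = £905,808.00.
After interest of £376,400.00, pre-tax earnings = £529,408.00.
Degree of combined leverage = contribution ÷ (EBIT − I) = £1,922,808.00 ÷ £529,408.00 = 3.6320.
%ΔEPS = DCL × %ΔSales = 3.6320 × -19.7% = -71.6%.

-71.6%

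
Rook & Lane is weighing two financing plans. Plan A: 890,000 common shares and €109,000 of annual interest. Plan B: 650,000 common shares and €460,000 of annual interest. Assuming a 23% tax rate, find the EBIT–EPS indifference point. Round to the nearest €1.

At indifference, (EBIT − 109,000)(1 − t)/890,000 = (EBIT − 460,000)(1 − t)/650,000.
The (1 − t) factor cancels: (EBIT − 109,000) × 650,000 = (EBIT − 460,000) × 890,000.
Solving, EBIT = (460,000·890,000 − 109,000·650,000) / (890,000 − 650,000) = 338,550,000,000 / 240,000 = 1,410,625.00.

€1,410,625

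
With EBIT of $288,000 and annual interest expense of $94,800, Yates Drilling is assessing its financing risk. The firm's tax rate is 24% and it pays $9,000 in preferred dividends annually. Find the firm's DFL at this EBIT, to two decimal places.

1.59

Interest = $94,800.00.
Preferred dividends grossed up pre-tax: $9,000 / (1 − 0.24) = $11,842.11.
DFL = EBIT ÷ [EBIT − I − D_p/(1−t)] = $288,000 ÷ [$288,000 − $94,800.00 − $11,842.11] = $288,000 ÷ $181,357.89 = 1.5880.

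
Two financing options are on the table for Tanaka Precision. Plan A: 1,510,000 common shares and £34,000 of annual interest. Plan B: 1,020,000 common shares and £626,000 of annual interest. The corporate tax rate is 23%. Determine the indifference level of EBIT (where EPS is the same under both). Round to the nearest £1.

£1,858,327

At indifference, (EBIT − 34,000)(1 − t)/1,510,000 = (EBIT − 626,000)(1 − t)/1,020,000.
Cancelling (1 − t) and cross-multiplying: 1,020,000·(EBIT − 34,000) = 1,510,000·(EBIT − 626,000).
Solving, EBIT = (626,000·1,510,000 − 34,000·1,020,000) / (1,510,000 − 1,020,000) = 910,580,000,000 / 490,000 = 1,858,326.53.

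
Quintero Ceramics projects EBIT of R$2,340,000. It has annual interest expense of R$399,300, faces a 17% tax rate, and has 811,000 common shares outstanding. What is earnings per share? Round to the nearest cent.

Interest = R$399,300.00, so EBT = R$2,340,000 − R$399,300.00 = R$1,940,700.00.
After tax at 17%: net income = R$1,940,700.00 × 0.83 = R$1,610,781.00.
EPS = R$1,610,781.00 ÷ 811,000 = R$1.99.

R$1.99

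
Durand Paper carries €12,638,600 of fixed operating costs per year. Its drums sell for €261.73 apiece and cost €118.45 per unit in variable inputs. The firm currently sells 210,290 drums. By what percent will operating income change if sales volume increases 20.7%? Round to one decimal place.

At 210,290 units, contribution = 210,290 × €143.28 = €30,130,351.20.
Subtracting fixed costs: EBIT = €30,130,351.20 − €12,638,600 = €17,491,751.20.
DOL = contribution ÷ EBIT = €30,130,351.20 ÷ €17,491,751.20 = 1.7225.
So EBIT moves 1.7225 × (+20.7%) = +35.7%.

+35.7%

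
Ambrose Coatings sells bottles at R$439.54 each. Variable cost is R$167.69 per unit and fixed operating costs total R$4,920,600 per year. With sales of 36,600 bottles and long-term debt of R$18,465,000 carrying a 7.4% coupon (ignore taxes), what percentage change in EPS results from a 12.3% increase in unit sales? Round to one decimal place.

Total contribution margin = 36,600 × R$271.85 = R$9,949,710.00.
Subtracting fixed costs: EBIT = R$9,949,710.00 − R$4,920,600 = R$5,029,110.00.
Interest = R$1,366,410.00, so EBIT − I = R$3,662,700.00.
DCL = total CM / (EBIT − I) = R$9,949,710.00 / R$3,662,700.00 = 2.7165.
EPS therefore changes by 2.7165 × (+12.3%) = +33.4%.

+33.4%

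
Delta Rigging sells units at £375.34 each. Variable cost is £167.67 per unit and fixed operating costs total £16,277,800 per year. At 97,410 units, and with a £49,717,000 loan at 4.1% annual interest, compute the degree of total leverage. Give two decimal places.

10.57

Total contribution margin = 97,410 × £207.67 = £20,229,134.70.
Subtracting fixed costs: EBIT = £20,229,134.70 − £16,277,800 = £3,951,334.70. Interest = £2,038,397.00, so EBIT − I = £1,912,937.70.
DCL = contribution ÷ (EBIT − I) = £20,229,134.70 ÷ £1,912,937.70 = 10.5749.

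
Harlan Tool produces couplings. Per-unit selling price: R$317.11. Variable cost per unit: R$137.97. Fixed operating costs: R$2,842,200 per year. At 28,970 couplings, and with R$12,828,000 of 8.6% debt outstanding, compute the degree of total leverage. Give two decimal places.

4.17

Contribution at this volume is 28,970 × R$179.14 = R$5,189,685.80.
Operating income = contribution − fixed costs = R$5,189,685.80 − R$2,842,200 = R$2,347,485.80. Interest = R$1,103,208.00, so EBIT − I = R$1,244,277.80.
DCL = contribution ÷ (EBIT − I) = R$5,189,685.80 ÷ R$1,244,277.80 = 4.1708.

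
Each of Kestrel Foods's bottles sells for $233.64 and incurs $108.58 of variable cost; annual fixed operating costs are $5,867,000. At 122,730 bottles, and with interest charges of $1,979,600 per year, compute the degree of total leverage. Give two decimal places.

2.05

Contribution at this volume is 122,730 × $125.06 = $15,348,613.80.
EBIT = $15,348,613.80 − $5,867,000 = $9,481,613.80. Interest = $1,979,600.00, so EBIT − I = $7,502,013.80.
Degree of total leverage = total CM / (EBIT − interest) = $15,348,613.80 / $7,502,013.80 = 2.0459.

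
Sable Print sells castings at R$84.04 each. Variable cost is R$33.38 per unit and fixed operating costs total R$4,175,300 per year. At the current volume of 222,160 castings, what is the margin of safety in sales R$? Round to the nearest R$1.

R$11,743,911

Contribution margin per unit = R$84.04 − R$33.38 = R$50.66. Break-even units = R$4,175,300 ÷ R$50.66 = 82,418.08; break-even revenue = 82,418.08 × R$84.04 = R$6,926,415.55.
Current sales = 222,160 × R$84.04 = R$18,670,326.40.
Margin of safety = R$18,670,326.40 − R$6,926,415.55 = R$11,743,911.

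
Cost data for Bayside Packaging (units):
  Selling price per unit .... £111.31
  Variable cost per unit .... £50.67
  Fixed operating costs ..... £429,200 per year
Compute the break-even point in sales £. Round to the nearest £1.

CM per unit = £111.31 − £50.67 = £60.64; CM ratio = £60.64 / £111.31 = 0.5448.
Break-even revenue = fixed costs × price ÷ CM = £429,200 × £111.31 ÷ £60.64 = £787,834.

£787,834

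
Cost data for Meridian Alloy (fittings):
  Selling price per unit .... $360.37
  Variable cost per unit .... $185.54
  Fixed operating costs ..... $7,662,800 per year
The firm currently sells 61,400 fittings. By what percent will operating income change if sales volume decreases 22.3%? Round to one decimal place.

Total contribution margin = 61,400 × $174.83 = $10,734,562.00.
Operating income = contribution − fixed costs = $10,734,562.00 − $7,662,800 = $3,071,762.00.
DOL = contribution ÷ EBIT = $10,734,562.00 ÷ $3,071,762.00 = 3.4946.
So EBIT moves 3.4946 × (-22.3%) = -77.9%.

-77.9%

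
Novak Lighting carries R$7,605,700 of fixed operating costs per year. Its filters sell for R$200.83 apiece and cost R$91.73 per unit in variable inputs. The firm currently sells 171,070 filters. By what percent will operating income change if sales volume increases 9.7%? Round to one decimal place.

Total contribution margin = 171,070 × R$109.10 = R$18,663,737.00.
Subtracting fixed costs: EBIT = R$18,663,737.00 − R$7,605,700 = R$11,058,037.00.
So DOL = total CM / EBIT = R$18,663,737.00 / R$11,058,037.00 = 1.6878.
So EBIT moves 1.6878 × (+9.7%) = +16.4%.

+16.4%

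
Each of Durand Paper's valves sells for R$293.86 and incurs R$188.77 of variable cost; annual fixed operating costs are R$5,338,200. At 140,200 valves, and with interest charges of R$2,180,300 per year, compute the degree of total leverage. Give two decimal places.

Total contribution margin = 140,200 × R$105.09 = R$14,733,618.00.
Operating income = contribution − fixed costs = R$14,733,618.00 − R$5,338,200 = R$9,395,418.00. Interest = R$2,180,300.00, so EBIT − I = R$7,215,118.00.
Degree of total leverage = total CM / (EBIT − interest) = R$14,733,618.00 / R$7,215,118.00 = 2.0420.

2.04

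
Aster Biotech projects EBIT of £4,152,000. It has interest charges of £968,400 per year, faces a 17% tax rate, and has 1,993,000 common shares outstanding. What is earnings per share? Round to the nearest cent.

£1.33

Interest = £968,400.00, so EBT = £4,152,000 − £968,400.00 = £3,183,600.00.
After tax at 17%: net income = £3,183,600.00 × 0.83 = £2,642,388.00.
EPS = £2,642,388.00 ÷ 1,993,000 = £1.33.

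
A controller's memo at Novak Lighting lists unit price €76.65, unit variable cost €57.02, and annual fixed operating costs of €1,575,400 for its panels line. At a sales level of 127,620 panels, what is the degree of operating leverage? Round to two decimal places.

2.69

Total contribution margin = 127,620 × €19.63 = €2,505,180.60.
EBIT = €2,505,180.60 − €1,575,400 = €929,780.60.
DOL = contribution ÷ EBIT = €2,505,180.60 ÷ €929,780.60 = 2.6944.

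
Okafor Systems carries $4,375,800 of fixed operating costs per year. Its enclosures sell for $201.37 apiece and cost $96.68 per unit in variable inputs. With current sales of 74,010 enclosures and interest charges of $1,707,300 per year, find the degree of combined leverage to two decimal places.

4.65

Total contribution margin = 74,010 × $104.69 = $7,748,106.90.
Operating income = contribution − fixed costs = $7,748,106.90 − $4,375,800 = $3,372,306.90. Interest = $1,707,300.00.
DOL = $7,748,106.90 ÷ $3,372,306.90 = 2.2976; DFL = $3,372,306.90 ÷ $1,665,006.90 = 2.0254.
DCL = DOL × DFL = 2.2976 × 2.0254 = 4.6536.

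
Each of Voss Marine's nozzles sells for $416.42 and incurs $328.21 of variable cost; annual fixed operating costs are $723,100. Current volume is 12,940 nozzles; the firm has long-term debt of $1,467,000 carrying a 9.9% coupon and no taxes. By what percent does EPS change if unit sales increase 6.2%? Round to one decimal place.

At 12,940 units, contribution = 12,940 × $88.21 = $1,141,437.40.
Subtracting fixed costs: EBIT = $1,141,437.40 − $723,100 = $418,337.40.
After interest of $145,233.00, pre-tax earnings = $273,104.40.
DCL = total CM / (EBIT − I) = $1,141,437.40 / $273,104.40 = 4.1795.
EPS therefore changes by 4.1795 × (+6.2%) = +25.9%.

+25.9%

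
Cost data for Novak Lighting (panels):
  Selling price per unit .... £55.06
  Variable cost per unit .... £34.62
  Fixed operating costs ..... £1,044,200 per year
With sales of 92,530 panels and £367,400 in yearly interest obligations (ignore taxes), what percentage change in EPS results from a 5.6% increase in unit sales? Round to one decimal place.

Total contribution margin = 92,530 × £20.44 = £1,891,313.20.
Operating income = contribution − fixed costs = £1,891,313.20 − £1,044,200 = £847,113.20.
After interest of £367,400.00, pre-tax earnings = £479,713.20.
Degree of combined leverage = contribution ÷ (EBIT − I) = £1,891,313.20 ÷ £479,713.20 = 3.9426.
EPS therefore changes by 3.9426 × (+5.6%) = +22.1%.

+22.1%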